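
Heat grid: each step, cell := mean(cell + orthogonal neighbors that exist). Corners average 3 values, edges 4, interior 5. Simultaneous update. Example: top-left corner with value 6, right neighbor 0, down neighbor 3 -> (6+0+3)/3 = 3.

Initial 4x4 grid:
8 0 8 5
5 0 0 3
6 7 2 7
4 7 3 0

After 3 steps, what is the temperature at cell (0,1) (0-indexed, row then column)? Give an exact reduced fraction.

Answer: 27509/7200

Derivation:
Step 1: cell (0,1) = 4
Step 2: cell (0,1) = 839/240
Step 3: cell (0,1) = 27509/7200
Full grid after step 3:
  4357/1080 27509/7200 26213/7200 521/135
  31169/7200 11281/3000 1057/300 25943/7200
  34321/7200 12551/3000 1358/375 24503/7200
  5447/1080 32701/7200 26813/7200 1877/540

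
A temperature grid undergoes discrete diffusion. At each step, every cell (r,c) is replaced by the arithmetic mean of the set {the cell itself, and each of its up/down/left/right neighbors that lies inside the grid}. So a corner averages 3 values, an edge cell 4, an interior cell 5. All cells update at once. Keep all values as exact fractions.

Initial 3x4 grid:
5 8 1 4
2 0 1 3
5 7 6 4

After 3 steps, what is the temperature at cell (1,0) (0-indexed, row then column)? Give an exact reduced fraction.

Step 1: cell (1,0) = 3
Step 2: cell (1,0) = 61/15
Step 3: cell (1,0) = 1723/450
Full grid after step 3:
  59/15 703/200 5977/1800 1633/540
  1723/450 5701/1500 831/250 1341/400
  2239/540 7027/1800 6977/1800 979/270

Answer: 1723/450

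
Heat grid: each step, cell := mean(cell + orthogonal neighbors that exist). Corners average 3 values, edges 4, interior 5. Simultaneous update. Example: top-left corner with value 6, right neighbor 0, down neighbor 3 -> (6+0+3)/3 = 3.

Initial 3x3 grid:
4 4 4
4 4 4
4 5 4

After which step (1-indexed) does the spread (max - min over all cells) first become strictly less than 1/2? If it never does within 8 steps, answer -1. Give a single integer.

Step 1: max=13/3, min=4, spread=1/3
  -> spread < 1/2 first at step 1
Step 2: max=1027/240, min=4, spread=67/240
Step 3: max=9077/2160, min=807/200, spread=1807/10800
Step 4: max=3613963/864000, min=21961/5400, spread=33401/288000
Step 5: max=32333933/7776000, min=2203391/540000, spread=3025513/38880000
Step 6: max=12906526867/3110400000, min=117955949/28800000, spread=53531/995328
Step 7: max=772528925849/186624000000, min=31895116051/7776000000, spread=450953/11943936
Step 8: max=46298663560603/11197440000000, min=3833488610519/933120000000, spread=3799043/143327232

Answer: 1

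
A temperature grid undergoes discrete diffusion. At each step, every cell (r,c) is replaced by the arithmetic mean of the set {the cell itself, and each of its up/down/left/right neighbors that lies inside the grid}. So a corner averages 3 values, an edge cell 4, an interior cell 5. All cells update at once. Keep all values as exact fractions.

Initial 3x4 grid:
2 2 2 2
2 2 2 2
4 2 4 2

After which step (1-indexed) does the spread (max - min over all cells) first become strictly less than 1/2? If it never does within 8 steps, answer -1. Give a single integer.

Step 1: max=3, min=2, spread=1
Step 2: max=49/18, min=2, spread=13/18
Step 3: max=9257/3600, min=207/100, spread=361/720
Step 4: max=161569/64800, min=5761/2700, spread=4661/12960
  -> spread < 1/2 first at step 4
Step 5: max=7878863/3240000, min=2356621/1080000, spread=809/3240
Step 6: max=560650399/233280000, min=21475301/9720000, spread=1809727/9331200
Step 7: max=33238047941/13996800000, min=163000573/72900000, spread=77677517/559872000
Step 8: max=1981514394319/839808000000, min=13123066451/5832000000, spread=734342603/6718464000

Answer: 4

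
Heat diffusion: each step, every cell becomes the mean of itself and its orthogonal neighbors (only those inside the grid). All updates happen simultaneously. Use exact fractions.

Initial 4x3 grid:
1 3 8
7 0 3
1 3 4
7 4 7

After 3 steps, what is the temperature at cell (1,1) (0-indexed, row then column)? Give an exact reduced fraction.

Step 1: cell (1,1) = 16/5
Step 2: cell (1,1) = 73/25
Step 3: cell (1,1) = 21413/6000
Full grid after step 3:
  7207/2160 5999/1800 2053/540
  22651/7200 21413/6000 818/225
  3039/800 907/250 1657/400
  361/90 20999/4800 3083/720

Answer: 21413/6000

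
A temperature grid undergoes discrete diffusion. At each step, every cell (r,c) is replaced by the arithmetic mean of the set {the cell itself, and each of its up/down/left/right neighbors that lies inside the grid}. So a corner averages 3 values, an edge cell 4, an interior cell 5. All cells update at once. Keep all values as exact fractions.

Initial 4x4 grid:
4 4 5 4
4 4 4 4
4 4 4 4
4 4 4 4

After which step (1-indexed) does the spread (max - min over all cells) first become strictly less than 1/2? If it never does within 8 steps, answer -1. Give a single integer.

Answer: 1

Derivation:
Step 1: max=13/3, min=4, spread=1/3
  -> spread < 1/2 first at step 1
Step 2: max=511/120, min=4, spread=31/120
Step 3: max=4531/1080, min=4, spread=211/1080
Step 4: max=448843/108000, min=4, spread=16843/108000
Step 5: max=4026643/972000, min=36079/9000, spread=130111/972000
Step 6: max=120282367/29160000, min=2167159/540000, spread=3255781/29160000
Step 7: max=3599553691/874800000, min=2171107/540000, spread=82360351/874800000
Step 8: max=107727316891/26244000000, min=391306441/97200000, spread=2074577821/26244000000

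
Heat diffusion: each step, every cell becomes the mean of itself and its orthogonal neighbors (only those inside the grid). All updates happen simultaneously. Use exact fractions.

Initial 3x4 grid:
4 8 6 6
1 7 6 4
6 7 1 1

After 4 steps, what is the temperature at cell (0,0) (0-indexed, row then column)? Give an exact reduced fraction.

Step 1: cell (0,0) = 13/3
Step 2: cell (0,0) = 181/36
Step 3: cell (0,0) = 11213/2160
Step 4: cell (0,0) = 84419/16200
Full grid after step 4:
  84419/16200 1147217/216000 1122317/216000 646597/129600
  726073/144000 9431/1875 1740427/360000 3915263/864000
  314551/64800 32081/6750 79391/18000 6687/1600

Answer: 84419/16200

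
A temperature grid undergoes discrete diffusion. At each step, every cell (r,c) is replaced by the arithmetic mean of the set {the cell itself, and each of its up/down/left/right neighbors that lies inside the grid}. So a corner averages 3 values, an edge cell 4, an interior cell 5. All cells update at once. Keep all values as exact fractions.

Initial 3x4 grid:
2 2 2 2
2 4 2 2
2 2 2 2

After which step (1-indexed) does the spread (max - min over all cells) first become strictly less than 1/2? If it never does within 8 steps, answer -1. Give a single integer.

Answer: 2

Derivation:
Step 1: max=5/2, min=2, spread=1/2
Step 2: max=123/50, min=2, spread=23/50
  -> spread < 1/2 first at step 2
Step 3: max=5611/2400, min=413/200, spread=131/480
Step 4: max=49751/21600, min=7591/3600, spread=841/4320
Step 5: max=19822051/8640000, min=1533373/720000, spread=56863/345600
Step 6: max=177054341/77760000, min=13949543/6480000, spread=386393/3110400
Step 7: max=70601723131/31104000000, min=5604358813/2592000000, spread=26795339/248832000
Step 8: max=4216295714129/1866240000000, min=338126149667/155520000000, spread=254051069/2985984000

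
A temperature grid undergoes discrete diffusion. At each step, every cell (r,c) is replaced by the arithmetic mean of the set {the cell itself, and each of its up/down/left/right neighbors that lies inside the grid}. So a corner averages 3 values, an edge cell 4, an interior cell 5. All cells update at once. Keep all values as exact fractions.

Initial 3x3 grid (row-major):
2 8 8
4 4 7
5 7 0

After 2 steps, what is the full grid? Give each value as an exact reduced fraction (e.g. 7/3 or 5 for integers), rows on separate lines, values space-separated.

Answer: 167/36 143/24 215/36
79/16 24/5 277/48
157/36 5 161/36

Derivation:
After step 1:
  14/3 11/2 23/3
  15/4 6 19/4
  16/3 4 14/3
After step 2:
  167/36 143/24 215/36
  79/16 24/5 277/48
  157/36 5 161/36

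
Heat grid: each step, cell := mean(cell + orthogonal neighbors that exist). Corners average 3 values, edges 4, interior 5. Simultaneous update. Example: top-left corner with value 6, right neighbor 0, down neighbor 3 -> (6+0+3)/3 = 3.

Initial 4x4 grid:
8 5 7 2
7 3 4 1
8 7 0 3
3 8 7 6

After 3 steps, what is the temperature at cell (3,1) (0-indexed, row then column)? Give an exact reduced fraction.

Step 1: cell (3,1) = 25/4
Step 2: cell (3,1) = 691/120
Step 3: cell (3,1) = 20443/3600
Full grid after step 3:
  1619/270 37999/7200 30599/7200 1501/432
  42589/7200 3917/750 24023/6000 3103/900
  43061/7200 31691/6000 13333/3000 3343/900
  13037/2160 20443/3600 17467/3600 4771/1080

Answer: 20443/3600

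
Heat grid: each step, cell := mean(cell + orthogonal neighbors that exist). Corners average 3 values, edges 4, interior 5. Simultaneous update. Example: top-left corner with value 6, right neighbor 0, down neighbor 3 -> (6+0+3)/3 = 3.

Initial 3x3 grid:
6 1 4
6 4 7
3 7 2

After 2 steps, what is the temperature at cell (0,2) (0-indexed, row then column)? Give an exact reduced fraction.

Step 1: cell (0,2) = 4
Step 2: cell (0,2) = 4
Full grid after step 2:
  77/18 205/48 4
  233/48 87/20 223/48
  169/36 59/12 163/36

Answer: 4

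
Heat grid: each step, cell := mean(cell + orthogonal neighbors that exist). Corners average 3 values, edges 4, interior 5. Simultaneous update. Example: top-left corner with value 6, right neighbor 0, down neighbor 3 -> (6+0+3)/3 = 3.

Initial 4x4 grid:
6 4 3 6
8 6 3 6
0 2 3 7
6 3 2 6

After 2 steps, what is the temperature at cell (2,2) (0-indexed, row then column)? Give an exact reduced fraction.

Step 1: cell (2,2) = 17/5
Step 2: cell (2,2) = 97/25
Full grid after step 2:
  21/4 387/80 359/80 29/6
  49/10 427/100 217/50 101/20
  37/10 361/100 97/25 97/20
  41/12 251/80 303/80 14/3

Answer: 97/25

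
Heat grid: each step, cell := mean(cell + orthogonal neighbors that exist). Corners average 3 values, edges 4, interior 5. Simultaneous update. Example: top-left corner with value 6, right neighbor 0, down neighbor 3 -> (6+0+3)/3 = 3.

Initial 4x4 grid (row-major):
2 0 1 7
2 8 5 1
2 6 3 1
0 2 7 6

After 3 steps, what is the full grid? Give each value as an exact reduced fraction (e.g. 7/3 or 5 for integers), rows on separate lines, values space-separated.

Answer: 1493/540 1099/360 1961/600 769/240
215/72 1021/300 7077/2000 8449/2400
5447/1800 4243/1200 11789/3000 26827/7200
6377/2160 25403/7200 28147/7200 4367/1080

Derivation:
After step 1:
  4/3 11/4 13/4 3
  7/2 21/5 18/5 7/2
  5/2 21/5 22/5 11/4
  4/3 15/4 9/2 14/3
After step 2:
  91/36 173/60 63/20 13/4
  173/60 73/20 379/100 257/80
  173/60 381/100 389/100 919/240
  91/36 827/240 1039/240 143/36
After step 3:
  1493/540 1099/360 1961/600 769/240
  215/72 1021/300 7077/2000 8449/2400
  5447/1800 4243/1200 11789/3000 26827/7200
  6377/2160 25403/7200 28147/7200 4367/1080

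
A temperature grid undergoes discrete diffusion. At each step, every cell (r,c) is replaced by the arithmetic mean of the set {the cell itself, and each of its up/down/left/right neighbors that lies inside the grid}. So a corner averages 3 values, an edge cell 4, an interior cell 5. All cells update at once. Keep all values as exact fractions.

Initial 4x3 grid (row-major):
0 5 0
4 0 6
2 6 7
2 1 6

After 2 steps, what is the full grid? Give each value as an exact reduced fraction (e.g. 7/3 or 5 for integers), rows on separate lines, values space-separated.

After step 1:
  3 5/4 11/3
  3/2 21/5 13/4
  7/2 16/5 25/4
  5/3 15/4 14/3
After step 2:
  23/12 727/240 49/18
  61/20 67/25 521/120
  37/15 209/50 521/120
  107/36 797/240 44/9

Answer: 23/12 727/240 49/18
61/20 67/25 521/120
37/15 209/50 521/120
107/36 797/240 44/9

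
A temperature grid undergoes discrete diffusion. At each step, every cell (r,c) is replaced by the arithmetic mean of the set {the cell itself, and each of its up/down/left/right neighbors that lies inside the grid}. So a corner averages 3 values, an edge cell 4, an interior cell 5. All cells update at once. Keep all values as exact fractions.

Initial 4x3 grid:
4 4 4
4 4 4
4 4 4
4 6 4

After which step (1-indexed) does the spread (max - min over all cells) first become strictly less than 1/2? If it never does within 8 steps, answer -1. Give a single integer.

Step 1: max=14/3, min=4, spread=2/3
Step 2: max=547/120, min=4, spread=67/120
Step 3: max=4757/1080, min=4, spread=437/1080
  -> spread < 1/2 first at step 3
Step 4: max=1885531/432000, min=2009/500, spread=29951/86400
Step 5: max=16767821/3888000, min=13658/3375, spread=206761/777600
Step 6: max=6676995571/1555200000, min=10965671/2700000, spread=14430763/62208000
Step 7: max=398355741689/93312000000, min=881652727/216000000, spread=139854109/746496000
Step 8: max=23817351890251/5598720000000, min=79611228977/19440000000, spread=7114543559/44789760000

Answer: 3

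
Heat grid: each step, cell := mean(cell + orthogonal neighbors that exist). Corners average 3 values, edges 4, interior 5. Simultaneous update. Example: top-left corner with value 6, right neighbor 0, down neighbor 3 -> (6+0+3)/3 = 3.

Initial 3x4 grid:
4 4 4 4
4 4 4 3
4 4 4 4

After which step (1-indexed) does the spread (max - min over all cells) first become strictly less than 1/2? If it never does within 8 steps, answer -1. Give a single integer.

Answer: 1

Derivation:
Step 1: max=4, min=11/3, spread=1/3
  -> spread < 1/2 first at step 1
Step 2: max=4, min=893/240, spread=67/240
Step 3: max=4, min=8203/2160, spread=437/2160
Step 4: max=3991/1000, min=3298469/864000, spread=29951/172800
Step 5: max=13421/3375, min=29888179/7776000, spread=206761/1555200
Step 6: max=21434329/5400000, min=11985404429/3110400000, spread=14430763/124416000
Step 7: max=1710347273/432000000, min=721388258311/186624000000, spread=139854109/1492992000
Step 8: max=153668771023/38880000000, min=43367288109749/11197440000000, spread=7114543559/89579520000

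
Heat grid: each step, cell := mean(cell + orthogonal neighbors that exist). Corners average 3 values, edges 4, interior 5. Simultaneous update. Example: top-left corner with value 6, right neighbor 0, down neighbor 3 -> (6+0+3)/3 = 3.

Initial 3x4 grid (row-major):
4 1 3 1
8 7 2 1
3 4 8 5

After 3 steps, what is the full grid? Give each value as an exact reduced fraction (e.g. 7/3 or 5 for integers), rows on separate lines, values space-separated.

After step 1:
  13/3 15/4 7/4 5/3
  11/2 22/5 21/5 9/4
  5 11/2 19/4 14/3
After step 2:
  163/36 427/120 341/120 17/9
  577/120 467/100 347/100 767/240
  16/3 393/80 1147/240 35/9
After step 3:
  2321/540 7019/1800 10583/3600 5707/2160
  34811/7200 25703/6000 5687/1500 44797/14400
  3613/720 3939/800 30691/7200 4271/1080

Answer: 2321/540 7019/1800 10583/3600 5707/2160
34811/7200 25703/6000 5687/1500 44797/14400
3613/720 3939/800 30691/7200 4271/1080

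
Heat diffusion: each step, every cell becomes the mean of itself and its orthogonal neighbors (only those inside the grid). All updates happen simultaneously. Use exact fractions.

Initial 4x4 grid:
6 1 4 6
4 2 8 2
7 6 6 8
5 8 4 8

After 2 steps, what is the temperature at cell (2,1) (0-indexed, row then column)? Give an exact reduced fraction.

Answer: 553/100

Derivation:
Step 1: cell (2,1) = 29/5
Step 2: cell (2,1) = 553/100
Full grid after step 2:
  35/9 119/30 41/10 59/12
  1087/240 112/25 103/20 51/10
  1363/240 553/100 291/50 94/15
  215/36 1483/240 1519/240 115/18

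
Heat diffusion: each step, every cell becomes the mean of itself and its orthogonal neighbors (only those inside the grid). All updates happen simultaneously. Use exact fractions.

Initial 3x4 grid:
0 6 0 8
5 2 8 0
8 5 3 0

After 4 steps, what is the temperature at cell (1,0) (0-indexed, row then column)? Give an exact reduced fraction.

Answer: 3690229/864000

Derivation:
Step 1: cell (1,0) = 15/4
Step 2: cell (1,0) = 1117/240
Step 3: cell (1,0) = 58151/14400
Step 4: cell (1,0) = 3690229/864000
Full grid after step 4:
  497141/129600 423293/108000 378263/108000 114929/32400
  3690229/864000 1386911/360000 338609/90000 349283/108000
  185647/43200 152681/36000 126671/36000 36493/10800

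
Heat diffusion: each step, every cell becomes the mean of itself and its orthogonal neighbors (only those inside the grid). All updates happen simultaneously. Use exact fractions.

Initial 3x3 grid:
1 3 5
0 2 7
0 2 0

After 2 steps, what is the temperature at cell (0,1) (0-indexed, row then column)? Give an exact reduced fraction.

Answer: 713/240

Derivation:
Step 1: cell (0,1) = 11/4
Step 2: cell (0,1) = 713/240
Full grid after step 2:
  29/18 713/240 15/4
  111/80 54/25 143/40
  29/36 28/15 5/2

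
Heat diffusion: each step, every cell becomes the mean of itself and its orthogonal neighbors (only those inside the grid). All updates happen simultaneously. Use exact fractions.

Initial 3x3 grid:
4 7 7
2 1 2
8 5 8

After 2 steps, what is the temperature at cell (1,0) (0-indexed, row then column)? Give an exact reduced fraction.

Step 1: cell (1,0) = 15/4
Step 2: cell (1,0) = 989/240
Full grid after step 2:
  77/18 1069/240 175/36
  989/240 219/50 547/120
  19/4 189/40 5

Answer: 989/240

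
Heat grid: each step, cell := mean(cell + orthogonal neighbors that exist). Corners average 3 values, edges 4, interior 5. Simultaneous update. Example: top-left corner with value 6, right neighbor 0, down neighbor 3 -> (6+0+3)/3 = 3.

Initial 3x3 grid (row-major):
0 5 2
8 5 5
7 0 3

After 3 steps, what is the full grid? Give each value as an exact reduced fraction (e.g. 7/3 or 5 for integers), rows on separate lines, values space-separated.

After step 1:
  13/3 3 4
  5 23/5 15/4
  5 15/4 8/3
After step 2:
  37/9 239/60 43/12
  71/15 201/50 901/240
  55/12 961/240 61/18
After step 3:
  2309/540 883/225 2717/720
  15703/3600 4099/1000 53087/14400
  3197/720 57587/14400 4013/1080

Answer: 2309/540 883/225 2717/720
15703/3600 4099/1000 53087/14400
3197/720 57587/14400 4013/1080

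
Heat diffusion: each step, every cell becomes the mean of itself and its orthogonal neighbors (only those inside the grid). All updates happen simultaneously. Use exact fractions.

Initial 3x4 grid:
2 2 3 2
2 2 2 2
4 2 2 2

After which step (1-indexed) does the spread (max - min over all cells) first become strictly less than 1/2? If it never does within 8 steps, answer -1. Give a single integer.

Step 1: max=8/3, min=2, spread=2/3
Step 2: max=23/9, min=2, spread=5/9
Step 3: max=257/108, min=757/360, spread=299/1080
  -> spread < 1/2 first at step 3
Step 4: max=152377/64800, min=22847/10800, spread=3059/12960
Step 5: max=8954333/3888000, min=6951859/3240000, spread=3060511/19440000
Step 6: max=533715727/233280000, min=10498349/4860000, spread=1191799/9331200
Step 7: max=31766996693/13996800000, min=25300533079/11664000000, spread=7031784991/69984000000
Step 8: max=1898263154287/839808000000, min=1524736782011/699840000000, spread=342895079369/4199040000000

Answer: 3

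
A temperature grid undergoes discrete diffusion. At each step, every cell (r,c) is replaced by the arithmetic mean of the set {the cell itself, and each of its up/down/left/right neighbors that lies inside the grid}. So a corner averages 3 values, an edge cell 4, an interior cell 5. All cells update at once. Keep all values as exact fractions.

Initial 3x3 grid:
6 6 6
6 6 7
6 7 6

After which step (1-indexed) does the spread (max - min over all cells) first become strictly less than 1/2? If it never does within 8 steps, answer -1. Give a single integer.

Answer: 2

Derivation:
Step 1: max=20/3, min=6, spread=2/3
Step 2: max=513/80, min=6, spread=33/80
  -> spread < 1/2 first at step 2
Step 3: max=6917/1080, min=551/90, spread=61/216
Step 4: max=410239/64800, min=16561/2700, spread=511/2592
Step 5: max=24557933/3888000, min=222401/36000, spread=4309/31104
Step 6: max=1467063751/233280000, min=30091237/4860000, spread=36295/373248
Step 7: max=87865970597/13996800000, min=7242535831/1166400000, spread=305773/4478976
Step 8: max=5262162670159/839808000000, min=72526575497/11664000000, spread=2575951/53747712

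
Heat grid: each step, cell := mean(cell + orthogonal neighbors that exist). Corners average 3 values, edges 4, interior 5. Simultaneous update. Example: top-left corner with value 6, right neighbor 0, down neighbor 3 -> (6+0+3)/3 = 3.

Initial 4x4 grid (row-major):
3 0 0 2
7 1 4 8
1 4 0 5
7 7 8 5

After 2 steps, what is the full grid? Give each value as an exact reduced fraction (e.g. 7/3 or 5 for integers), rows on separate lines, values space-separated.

After step 1:
  10/3 1 3/2 10/3
  3 16/5 13/5 19/4
  19/4 13/5 21/5 9/2
  5 13/2 5 6
After step 2:
  22/9 271/120 253/120 115/36
  857/240 62/25 13/4 911/240
  307/80 17/4 189/50 389/80
  65/12 191/40 217/40 31/6

Answer: 22/9 271/120 253/120 115/36
857/240 62/25 13/4 911/240
307/80 17/4 189/50 389/80
65/12 191/40 217/40 31/6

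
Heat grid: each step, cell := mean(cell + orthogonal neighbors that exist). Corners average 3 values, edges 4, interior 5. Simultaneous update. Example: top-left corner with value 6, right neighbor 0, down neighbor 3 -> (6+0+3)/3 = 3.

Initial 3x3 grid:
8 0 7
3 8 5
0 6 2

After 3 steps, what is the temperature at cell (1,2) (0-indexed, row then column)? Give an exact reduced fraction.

Step 1: cell (1,2) = 11/2
Step 2: cell (1,2) = 547/120
Step 3: cell (1,2) = 34439/7200
Full grid after step 3:
  4727/1080 68903/14400 3383/720
  62903/14400 1089/250 34439/7200
  2833/720 15607/3600 4717/1080

Answer: 34439/7200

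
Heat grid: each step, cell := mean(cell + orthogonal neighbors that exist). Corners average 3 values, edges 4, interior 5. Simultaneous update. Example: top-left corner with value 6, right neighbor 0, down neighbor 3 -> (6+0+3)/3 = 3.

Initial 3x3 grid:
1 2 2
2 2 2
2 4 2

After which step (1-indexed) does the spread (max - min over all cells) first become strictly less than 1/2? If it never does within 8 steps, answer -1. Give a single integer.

Step 1: max=8/3, min=5/3, spread=1
Step 2: max=307/120, min=31/18, spread=301/360
Step 3: max=2597/1080, min=27623/14400, spread=21011/43200
  -> spread < 1/2 first at step 3
Step 4: max=1000303/432000, min=127609/64800, spread=448729/1296000
Step 5: max=8836373/3888000, min=7932623/3888000, spread=1205/5184
Step 6: max=520182931/233280000, min=482116681/233280000, spread=10151/62208
Step 7: max=30933063557/13996800000, min=29329619807/13996800000, spread=85517/746496
Step 8: max=1840072079779/839808000000, min=1772531673529/839808000000, spread=720431/8957952

Answer: 3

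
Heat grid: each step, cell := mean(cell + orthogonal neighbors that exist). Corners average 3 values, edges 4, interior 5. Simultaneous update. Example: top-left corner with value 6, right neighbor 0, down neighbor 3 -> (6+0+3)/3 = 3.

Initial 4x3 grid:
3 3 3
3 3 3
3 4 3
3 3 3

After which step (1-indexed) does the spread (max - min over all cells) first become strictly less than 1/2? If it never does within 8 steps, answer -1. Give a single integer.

Step 1: max=13/4, min=3, spread=1/4
  -> spread < 1/2 first at step 1
Step 2: max=323/100, min=3, spread=23/100
Step 3: max=15211/4800, min=1213/400, spread=131/960
Step 4: max=136151/43200, min=21991/7200, spread=841/8640
Step 5: max=54382051/17280000, min=4413373/1440000, spread=56863/691200
Step 6: max=488094341/155520000, min=39869543/12960000, spread=386393/6220800
Step 7: max=195017723131/62208000000, min=15972358813/5184000000, spread=26795339/497664000
Step 8: max=11681255714129/3732480000000, min=960206149667/311040000000, spread=254051069/5971968000

Answer: 1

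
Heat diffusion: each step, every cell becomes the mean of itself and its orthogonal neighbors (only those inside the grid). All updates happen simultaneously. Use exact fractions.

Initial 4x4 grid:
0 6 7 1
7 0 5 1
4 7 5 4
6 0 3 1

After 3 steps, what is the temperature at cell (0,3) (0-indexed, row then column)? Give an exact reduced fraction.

Step 1: cell (0,3) = 3
Step 2: cell (0,3) = 7/2
Step 3: cell (0,3) = 407/120
Full grid after step 3:
  1771/432 13489/3600 4699/1200 407/120
  27623/7200 25433/6000 3547/1000 523/150
  6259/1440 5549/1500 901/240 683/225
  2063/540 5641/1440 22501/7200 6643/2160

Answer: 407/120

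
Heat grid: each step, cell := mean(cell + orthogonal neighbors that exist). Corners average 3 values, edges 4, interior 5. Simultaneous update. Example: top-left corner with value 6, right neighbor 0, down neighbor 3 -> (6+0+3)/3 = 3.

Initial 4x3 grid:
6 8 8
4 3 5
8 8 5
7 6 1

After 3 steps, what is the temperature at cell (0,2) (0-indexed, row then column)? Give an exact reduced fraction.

Step 1: cell (0,2) = 7
Step 2: cell (0,2) = 37/6
Step 3: cell (0,2) = 4327/720
Full grid after step 3:
  4307/720 9553/1600 4327/720
  887/150 11661/2000 3373/600
  3643/600 5653/1000 132/25
  439/72 13507/2400 41/8

Answer: 4327/720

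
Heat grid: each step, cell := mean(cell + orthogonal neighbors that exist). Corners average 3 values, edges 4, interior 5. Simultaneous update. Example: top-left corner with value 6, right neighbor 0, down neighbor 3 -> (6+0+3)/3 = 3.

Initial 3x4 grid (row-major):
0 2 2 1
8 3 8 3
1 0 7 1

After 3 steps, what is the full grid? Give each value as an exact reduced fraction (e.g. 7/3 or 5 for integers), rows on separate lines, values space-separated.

After step 1:
  10/3 7/4 13/4 2
  3 21/5 23/5 13/4
  3 11/4 4 11/3
After step 2:
  97/36 47/15 29/10 17/6
  203/60 163/50 193/50 811/240
  35/12 279/80 901/240 131/36
After step 3:
  829/270 10789/3600 1909/600 243/80
  11029/3600 20549/6000 2573/750 49361/14400
  261/80 8051/2400 26533/7200 1939/540

Answer: 829/270 10789/3600 1909/600 243/80
11029/3600 20549/6000 2573/750 49361/14400
261/80 8051/2400 26533/7200 1939/540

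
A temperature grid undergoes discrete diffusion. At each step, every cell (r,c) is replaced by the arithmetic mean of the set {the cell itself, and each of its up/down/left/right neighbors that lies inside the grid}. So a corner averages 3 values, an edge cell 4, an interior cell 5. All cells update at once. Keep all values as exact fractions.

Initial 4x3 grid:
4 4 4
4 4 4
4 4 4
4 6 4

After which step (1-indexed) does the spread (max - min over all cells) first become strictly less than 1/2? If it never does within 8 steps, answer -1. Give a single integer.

Answer: 3

Derivation:
Step 1: max=14/3, min=4, spread=2/3
Step 2: max=547/120, min=4, spread=67/120
Step 3: max=4757/1080, min=4, spread=437/1080
  -> spread < 1/2 first at step 3
Step 4: max=1885531/432000, min=2009/500, spread=29951/86400
Step 5: max=16767821/3888000, min=13658/3375, spread=206761/777600
Step 6: max=6676995571/1555200000, min=10965671/2700000, spread=14430763/62208000
Step 7: max=398355741689/93312000000, min=881652727/216000000, spread=139854109/746496000
Step 8: max=23817351890251/5598720000000, min=79611228977/19440000000, spread=7114543559/44789760000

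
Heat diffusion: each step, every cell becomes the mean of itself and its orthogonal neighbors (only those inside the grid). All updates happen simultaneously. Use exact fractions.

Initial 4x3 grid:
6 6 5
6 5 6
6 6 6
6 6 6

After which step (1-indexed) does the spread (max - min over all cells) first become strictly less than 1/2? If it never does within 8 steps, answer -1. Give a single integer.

Step 1: max=6, min=11/2, spread=1/2
Step 2: max=6, min=50/9, spread=4/9
  -> spread < 1/2 first at step 2
Step 3: max=2387/400, min=40891/7200, spread=83/288
Step 4: max=42809/7200, min=368431/64800, spread=337/1296
Step 5: max=2840449/480000, min=22267979/3888000, spread=7396579/38880000
Step 6: max=76536727/12960000, min=1339377961/233280000, spread=61253/373248
Step 7: max=4579321943/777600000, min=80631258599/13996800000, spread=14372291/111974400
Step 8: max=274300507837/46656000000, min=4847113427941/839808000000, spread=144473141/1343692800

Answer: 2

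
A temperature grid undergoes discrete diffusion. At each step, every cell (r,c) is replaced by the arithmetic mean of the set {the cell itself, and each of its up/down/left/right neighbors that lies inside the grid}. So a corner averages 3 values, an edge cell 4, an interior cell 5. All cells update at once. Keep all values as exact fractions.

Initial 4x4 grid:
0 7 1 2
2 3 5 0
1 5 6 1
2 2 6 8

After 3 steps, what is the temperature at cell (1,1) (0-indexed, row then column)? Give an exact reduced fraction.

Step 1: cell (1,1) = 22/5
Step 2: cell (1,1) = 301/100
Step 3: cell (1,1) = 3323/1000
Full grid after step 3:
  1049/360 1729/600 119/40 39/16
  3163/1200 3323/1000 6269/2000 483/160
  10337/3600 19963/6000 497/125 603/160
  6109/2160 26389/7200 2051/480 133/30

Answer: 3323/1000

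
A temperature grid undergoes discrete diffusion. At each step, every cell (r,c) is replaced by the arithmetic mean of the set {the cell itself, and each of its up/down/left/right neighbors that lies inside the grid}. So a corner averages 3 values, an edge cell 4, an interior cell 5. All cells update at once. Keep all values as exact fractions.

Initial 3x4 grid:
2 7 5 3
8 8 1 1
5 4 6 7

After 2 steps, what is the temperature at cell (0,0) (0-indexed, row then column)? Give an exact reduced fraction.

Answer: 203/36

Derivation:
Step 1: cell (0,0) = 17/3
Step 2: cell (0,0) = 203/36
Full grid after step 2:
  203/36 623/120 167/40 10/3
  1361/240 134/25 213/50 223/60
  103/18 1291/240 1147/240 73/18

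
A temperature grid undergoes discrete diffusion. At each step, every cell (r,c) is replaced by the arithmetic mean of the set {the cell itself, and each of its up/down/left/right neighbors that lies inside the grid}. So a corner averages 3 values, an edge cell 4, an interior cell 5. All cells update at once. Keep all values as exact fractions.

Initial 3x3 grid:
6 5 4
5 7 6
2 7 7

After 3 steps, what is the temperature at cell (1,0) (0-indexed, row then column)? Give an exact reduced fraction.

Answer: 1279/240

Derivation:
Step 1: cell (1,0) = 5
Step 2: cell (1,0) = 21/4
Step 3: cell (1,0) = 1279/240
Full grid after step 3:
  1151/216 7879/1440 45/8
  1279/240 6731/1200 4177/720
  2327/432 16343/2880 2567/432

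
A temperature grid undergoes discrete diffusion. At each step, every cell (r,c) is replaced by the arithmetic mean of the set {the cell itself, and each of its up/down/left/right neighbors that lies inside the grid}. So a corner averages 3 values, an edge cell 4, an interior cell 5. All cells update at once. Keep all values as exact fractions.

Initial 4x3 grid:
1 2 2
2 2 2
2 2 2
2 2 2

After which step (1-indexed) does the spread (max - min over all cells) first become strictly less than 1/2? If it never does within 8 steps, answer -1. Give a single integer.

Step 1: max=2, min=5/3, spread=1/3
  -> spread < 1/2 first at step 1
Step 2: max=2, min=31/18, spread=5/18
Step 3: max=2, min=391/216, spread=41/216
Step 4: max=2, min=47623/25920, spread=4217/25920
Step 5: max=14321/7200, min=2901251/1555200, spread=38417/311040
Step 6: max=285403/144000, min=175423789/93312000, spread=1903471/18662400
Step 7: max=8524241/4320000, min=10596450911/5598720000, spread=18038617/223948800
Step 8: max=764673241/388800000, min=638578217149/335923200000, spread=883978523/13436928000

Answer: 1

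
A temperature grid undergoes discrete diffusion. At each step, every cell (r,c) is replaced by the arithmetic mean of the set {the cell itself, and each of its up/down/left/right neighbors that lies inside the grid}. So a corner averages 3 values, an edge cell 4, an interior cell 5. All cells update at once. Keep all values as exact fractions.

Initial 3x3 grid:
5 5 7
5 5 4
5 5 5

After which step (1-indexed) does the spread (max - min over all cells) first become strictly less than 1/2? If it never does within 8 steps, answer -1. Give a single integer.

Answer: 2

Derivation:
Step 1: max=11/2, min=14/3, spread=5/6
Step 2: max=193/36, min=73/15, spread=89/180
  -> spread < 1/2 first at step 2
Step 3: max=37433/7200, min=889/180, spread=1873/7200
Step 4: max=669181/129600, min=268597/54000, spread=122741/648000
Step 5: max=132686897/25920000, min=359879/72000, spread=3130457/25920000
Step 6: max=2381987029/466560000, min=244032637/48600000, spread=196368569/2332800000
Step 7: max=142457270063/27993600000, min=11735099849/2332800000, spread=523543/8957952
Step 8: max=8535364378861/1679616000000, min=117589568413/23328000000, spread=4410589/107495424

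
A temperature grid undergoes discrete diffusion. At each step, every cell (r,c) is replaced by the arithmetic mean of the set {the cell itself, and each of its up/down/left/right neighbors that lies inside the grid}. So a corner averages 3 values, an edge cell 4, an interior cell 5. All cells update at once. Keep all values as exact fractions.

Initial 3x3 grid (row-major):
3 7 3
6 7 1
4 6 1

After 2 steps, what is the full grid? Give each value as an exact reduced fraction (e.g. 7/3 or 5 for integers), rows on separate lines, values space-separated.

After step 1:
  16/3 5 11/3
  5 27/5 3
  16/3 9/2 8/3
After step 2:
  46/9 97/20 35/9
  79/15 229/50 221/60
  89/18 179/40 61/18

Answer: 46/9 97/20 35/9
79/15 229/50 221/60
89/18 179/40 61/18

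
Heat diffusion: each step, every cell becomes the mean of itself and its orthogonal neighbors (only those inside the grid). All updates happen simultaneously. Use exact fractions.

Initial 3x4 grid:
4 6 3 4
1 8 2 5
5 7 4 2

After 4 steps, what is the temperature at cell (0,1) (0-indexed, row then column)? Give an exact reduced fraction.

Step 1: cell (0,1) = 21/4
Step 2: cell (0,1) = 131/30
Step 3: cell (0,1) = 16361/3600
Step 4: cell (0,1) = 236311/54000
Full grid after step 4:
  294097/64800 236311/54000 6341/1500 56651/14400
  655661/144000 136837/30000 1500119/360000 3451231/864000
  19067/4050 977369/216000 930229/216000 513509/129600

Answer: 236311/54000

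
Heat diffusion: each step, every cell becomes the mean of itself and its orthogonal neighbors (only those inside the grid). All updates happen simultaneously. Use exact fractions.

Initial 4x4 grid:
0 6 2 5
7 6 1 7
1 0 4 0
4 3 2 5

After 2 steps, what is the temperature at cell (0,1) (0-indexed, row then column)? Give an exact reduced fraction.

Step 1: cell (0,1) = 7/2
Step 2: cell (0,1) = 23/6
Full grid after step 2:
  34/9 23/6 47/12 137/36
  89/24 89/25 323/100 191/48
  359/120 269/100 157/50 659/240
  95/36 673/240 569/240 59/18

Answer: 23/6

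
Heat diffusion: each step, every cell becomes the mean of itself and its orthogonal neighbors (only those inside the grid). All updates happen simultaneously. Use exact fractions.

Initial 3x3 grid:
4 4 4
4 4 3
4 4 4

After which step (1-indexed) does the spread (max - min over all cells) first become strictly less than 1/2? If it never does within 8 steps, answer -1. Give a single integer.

Step 1: max=4, min=11/3, spread=1/3
  -> spread < 1/2 first at step 1
Step 2: max=4, min=893/240, spread=67/240
Step 3: max=793/200, min=8203/2160, spread=1807/10800
Step 4: max=21239/5400, min=3298037/864000, spread=33401/288000
Step 5: max=2116609/540000, min=29874067/7776000, spread=3025513/38880000
Step 6: max=112444051/28800000, min=11976673133/3110400000, spread=53531/995328
Step 7: max=30312883949/7776000000, min=720463074151/186624000000, spread=450953/11943936
Step 8: max=3631471389481/933120000000, min=43280856439397/11197440000000, spread=3799043/143327232

Answer: 1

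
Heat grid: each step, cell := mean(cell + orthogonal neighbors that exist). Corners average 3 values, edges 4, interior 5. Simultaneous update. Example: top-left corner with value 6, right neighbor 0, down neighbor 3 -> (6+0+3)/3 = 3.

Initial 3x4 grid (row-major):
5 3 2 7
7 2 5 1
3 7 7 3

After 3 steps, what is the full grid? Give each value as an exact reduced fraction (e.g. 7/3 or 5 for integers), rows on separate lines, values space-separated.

After step 1:
  5 3 17/4 10/3
  17/4 24/5 17/5 4
  17/3 19/4 11/2 11/3
After step 2:
  49/12 341/80 839/240 139/36
  1183/240 101/25 439/100 18/5
  44/9 1243/240 1039/240 79/18
After step 3:
  177/40 9529/2400 28817/7200 7889/2160
  64589/14400 27361/6000 3971/1000 203/50
  5399/1080 33187/7200 32917/7200 8869/2160

Answer: 177/40 9529/2400 28817/7200 7889/2160
64589/14400 27361/6000 3971/1000 203/50
5399/1080 33187/7200 32917/7200 8869/2160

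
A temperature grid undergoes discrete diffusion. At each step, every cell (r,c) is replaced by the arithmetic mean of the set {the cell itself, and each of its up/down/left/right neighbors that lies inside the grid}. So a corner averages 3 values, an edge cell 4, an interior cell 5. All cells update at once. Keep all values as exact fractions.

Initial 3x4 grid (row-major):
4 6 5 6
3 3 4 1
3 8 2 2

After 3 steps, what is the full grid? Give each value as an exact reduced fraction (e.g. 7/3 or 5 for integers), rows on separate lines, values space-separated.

After step 1:
  13/3 9/2 21/4 4
  13/4 24/5 3 13/4
  14/3 4 4 5/3
After step 2:
  145/36 1133/240 67/16 25/6
  341/80 391/100 203/50 143/48
  143/36 131/30 19/6 107/36
After step 3:
  1171/270 30323/7200 3427/800 34/9
  6469/1600 533/125 5491/1500 51041/14400
  9073/2160 6937/1800 13109/3600 1313/432

Answer: 1171/270 30323/7200 3427/800 34/9
6469/1600 533/125 5491/1500 51041/14400
9073/2160 6937/1800 13109/3600 1313/432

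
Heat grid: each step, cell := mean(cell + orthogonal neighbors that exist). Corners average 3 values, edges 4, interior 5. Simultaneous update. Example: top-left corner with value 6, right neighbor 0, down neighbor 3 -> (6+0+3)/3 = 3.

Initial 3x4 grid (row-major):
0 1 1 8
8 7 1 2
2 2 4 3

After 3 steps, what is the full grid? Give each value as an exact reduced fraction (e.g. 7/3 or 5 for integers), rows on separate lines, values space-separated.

Answer: 2371/720 3733/1200 5527/1800 685/216
17207/4800 3349/1000 18949/6000 22873/7200
451/120 2797/800 2537/800 449/144

Derivation:
After step 1:
  3 9/4 11/4 11/3
  17/4 19/5 3 7/2
  4 15/4 5/2 3
After step 2:
  19/6 59/20 35/12 119/36
  301/80 341/100 311/100 79/24
  4 281/80 49/16 3
After step 3:
  2371/720 3733/1200 5527/1800 685/216
  17207/4800 3349/1000 18949/6000 22873/7200
  451/120 2797/800 2537/800 449/144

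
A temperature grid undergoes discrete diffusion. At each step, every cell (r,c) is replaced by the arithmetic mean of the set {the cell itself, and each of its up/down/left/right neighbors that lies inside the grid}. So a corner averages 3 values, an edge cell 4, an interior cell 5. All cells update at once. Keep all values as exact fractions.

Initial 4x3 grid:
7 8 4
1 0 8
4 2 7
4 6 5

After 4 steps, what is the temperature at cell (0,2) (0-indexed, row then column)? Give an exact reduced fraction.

Step 1: cell (0,2) = 20/3
Step 2: cell (0,2) = 97/18
Step 3: cell (0,2) = 2827/540
Step 4: cell (0,2) = 642047/129600
Full grid after step 4:
  563647/129600 450817/96000 642047/129600
  892727/216000 533129/120000 1048477/216000
  864427/216000 1569137/360000 342059/72000
  531197/129600 3831403/864000 205999/43200

Answer: 642047/129600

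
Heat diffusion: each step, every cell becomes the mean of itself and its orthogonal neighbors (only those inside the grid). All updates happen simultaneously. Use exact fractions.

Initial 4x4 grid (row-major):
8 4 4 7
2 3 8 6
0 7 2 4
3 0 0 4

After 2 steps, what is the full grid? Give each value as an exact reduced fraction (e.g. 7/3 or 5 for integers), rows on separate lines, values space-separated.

After step 1:
  14/3 19/4 23/4 17/3
  13/4 24/5 23/5 25/4
  3 12/5 21/5 4
  1 5/2 3/2 8/3
After step 2:
  38/9 599/120 623/120 53/9
  943/240 99/25 128/25 1231/240
  193/80 169/50 167/50 1027/240
  13/6 37/20 163/60 49/18

Answer: 38/9 599/120 623/120 53/9
943/240 99/25 128/25 1231/240
193/80 169/50 167/50 1027/240
13/6 37/20 163/60 49/18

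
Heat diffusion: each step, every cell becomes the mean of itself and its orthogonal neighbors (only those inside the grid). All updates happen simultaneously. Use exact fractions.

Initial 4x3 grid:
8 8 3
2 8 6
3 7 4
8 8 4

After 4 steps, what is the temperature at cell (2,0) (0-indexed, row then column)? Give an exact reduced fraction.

Answer: 1257239/216000

Derivation:
Step 1: cell (2,0) = 5
Step 2: cell (2,0) = 271/48
Step 3: cell (2,0) = 41627/7200
Step 4: cell (2,0) = 1257239/216000
Full grid after step 4:
  254773/43200 5097901/864000 758969/129600
  46617/8000 2093969/360000 155723/27000
  1257239/216000 2087369/360000 77429/13500
  762259/129600 5061121/864000 751009/129600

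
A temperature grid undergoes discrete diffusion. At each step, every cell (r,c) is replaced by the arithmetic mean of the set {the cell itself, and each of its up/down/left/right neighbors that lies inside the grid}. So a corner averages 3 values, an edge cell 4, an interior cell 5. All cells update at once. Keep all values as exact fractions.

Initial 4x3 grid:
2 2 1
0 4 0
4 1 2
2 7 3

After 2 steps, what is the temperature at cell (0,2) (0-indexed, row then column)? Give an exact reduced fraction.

Answer: 5/3

Derivation:
Step 1: cell (0,2) = 1
Step 2: cell (0,2) = 5/3
Full grid after step 2:
  73/36 359/240 5/3
  419/240 23/10 113/80
  731/240 23/10 217/80
  28/9 911/240 35/12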